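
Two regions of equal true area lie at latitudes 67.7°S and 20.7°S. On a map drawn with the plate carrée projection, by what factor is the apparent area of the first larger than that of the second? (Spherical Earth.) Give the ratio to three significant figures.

For the equirectangular projection with φ₀ = 0 (plate carrée), h = 1 along meridians and k = sec φ along parallels.
Areal scale at 67.7°: h·k = 1.000 × 2.635 = 2.635.
Areal scale at 20.7°: h·k = 1.000 × 1.069 = 1.069.
Ratio = 2.635/1.069 ≈ 2.47.

2.47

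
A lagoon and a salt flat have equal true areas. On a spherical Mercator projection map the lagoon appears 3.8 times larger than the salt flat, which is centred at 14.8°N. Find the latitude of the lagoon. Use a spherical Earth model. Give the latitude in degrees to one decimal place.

60.3°

Mercator areal scale is sec²φ, so apparent-area ratio = sec²φ₁ / sec²φ₂ = cos²φ₂ / cos²φ₁.
cos²φ₂ / cos²φ₁ = 3.8  ⇒  cos φ₁ = cos 14.8° / √3.8 = 0.9668/1.949 = 0.4960.
φ₁ = arccos(0.4960) ≈ 60.3°.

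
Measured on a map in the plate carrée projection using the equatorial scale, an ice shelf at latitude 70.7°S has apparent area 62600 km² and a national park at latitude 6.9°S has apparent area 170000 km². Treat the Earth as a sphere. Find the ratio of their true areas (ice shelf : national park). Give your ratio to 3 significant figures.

On the plate carrée, areal scale = h·k = 1 × sec φ, so true area = apparent × cos φ.
True area of ice shelf: 62600 × cos(70.7°) = 62600 × 0.3305 = 20690 km².
True area of national park: 170000 × cos(6.9°) = 170000 × 0.9928 = 168800 km².
Ratio = 20690 / 168800 ≈ 0.123.

0.123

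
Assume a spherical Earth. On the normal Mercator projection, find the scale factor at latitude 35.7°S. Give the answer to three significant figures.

1.23

For Mercator, h = k = sec φ (a conformal cylindrical projection has a single point scale, 1/cos φ).
k = 1/cos 35.7° = 1/0.8121 = 1.231.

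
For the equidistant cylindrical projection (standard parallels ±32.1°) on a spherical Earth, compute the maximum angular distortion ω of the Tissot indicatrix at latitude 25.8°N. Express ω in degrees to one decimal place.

3.5°

The equidistant cylindrical projection with φ₀ = 32.1° has h = 1 (meridians true) and k = cos φ₀ / cos φ along parallels.
At 25.8°: h = 1.000, k = 0.9409; principal scales a = 1.000, b = 0.9409.
sin(ω/2) = (a − b)/(a + b) = 0.05909/1.941 = 0.03044, so ω = 2 arcsin(0.03044) ≈ 3.5°.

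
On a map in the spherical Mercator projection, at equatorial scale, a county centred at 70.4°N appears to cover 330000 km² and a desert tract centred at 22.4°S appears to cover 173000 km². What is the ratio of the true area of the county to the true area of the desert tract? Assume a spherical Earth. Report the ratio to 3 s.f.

0.251

On Mercator the areal scale is sec²φ, so true area = apparent × cos²φ.
True area of county: 330000 × cos²(70.4°) = 330000 × 0.1125 = 37130 km².
True area of desert tract: 173000 × cos²(22.4°) = 173000 × 0.8548 = 147900 km².
Ratio = 37130 / 147900 ≈ 0.251.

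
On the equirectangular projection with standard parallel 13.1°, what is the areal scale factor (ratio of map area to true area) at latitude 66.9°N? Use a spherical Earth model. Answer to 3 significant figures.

2.48

With standard parallel φ₀ = 13.1°, the equirectangular projection gives x = Rλ cos φ₀, y = Rφ, so h = 1 and k = cos 13.1° / cos φ.
Areal scale = h·k = 1 × cos φ₀ / cos φ; at 66.9°, h = 1.000, k = 2.482, so h·k = 2.482.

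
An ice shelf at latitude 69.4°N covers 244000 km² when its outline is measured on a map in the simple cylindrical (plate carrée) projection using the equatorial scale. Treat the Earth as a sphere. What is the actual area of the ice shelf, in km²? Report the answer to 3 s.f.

85800 km²

Plate carrée maps x = Rλ, y = Rφ. The meridian scale is h = 1 and the parallel scale is k = 1/cos φ = sec φ.
Areal scale = h·k = 1 × sec φ; at 69.4°, h = 1.000, k = 2.842, so h·k = 2.842.
True area = apparent / (areal scale) = 244000 / 2.842 ≈ 85800 km².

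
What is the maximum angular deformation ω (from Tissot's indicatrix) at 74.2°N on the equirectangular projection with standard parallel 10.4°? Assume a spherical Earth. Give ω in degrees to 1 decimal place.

In the equirectangular projection with standard parallel φ₀ = 10.4° (x = Rλ cos φ₀, y = Rφ), meridians are true-scale (h = 1) and the parallel scale is k = cos φ₀ / cos φ.
At 74.2°: h = 1.000, k = 3.612; principal scales a = 3.612, b = 1.000.
sin(ω/2) = (a − b)/(a + b) = 2.612/4.612 = 0.5664, so ω = 2 arcsin(0.5664) ≈ 69.0°.

69.0°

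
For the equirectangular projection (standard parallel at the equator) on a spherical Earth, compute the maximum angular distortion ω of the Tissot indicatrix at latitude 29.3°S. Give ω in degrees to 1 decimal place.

In the plate carrée (x = Rλ, y = Rφ), meridians are true-scale (h = 1) and parallels are stretched by k = sec φ.
At 29.3°: h = 1.000, k = 1.147; principal scales a = 1.147, b = 1.000.
sin(ω/2) = (a − b)/(a + b) = 0.1467/2.147 = 0.06834, so ω = 2 arcsin(0.06834) ≈ 7.8°.

7.8°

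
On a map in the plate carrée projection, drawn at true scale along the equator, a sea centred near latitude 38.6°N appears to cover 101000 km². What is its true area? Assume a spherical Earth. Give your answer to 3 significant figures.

In the plate carrée (x = Rλ, y = Rφ), meridians are true-scale (h = 1) and parallels are stretched by k = sec φ.
Areal scale = h·k = 1 × sec φ; at 38.6°, h = 1.000, k = 1.280, so h·k = 1.280.
True area = apparent / (areal scale) = 101000 / 1.280 ≈ 78900 km².

78900 km²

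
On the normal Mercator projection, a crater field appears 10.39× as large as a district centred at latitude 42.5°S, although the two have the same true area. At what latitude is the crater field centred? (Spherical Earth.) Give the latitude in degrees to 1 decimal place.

76.8°

Mercator areal scale is sec²φ, so apparent-area ratio = sec²φ₁ / sec²φ₂ = cos²φ₂ / cos²φ₁.
cos²φ₂ / cos²φ₁ = 10.39  ⇒  cos φ₁ = cos 42.5° / √10.39 = 0.7373/3.223 = 0.2287.
φ₁ = arccos(0.2287) ≈ 76.8°.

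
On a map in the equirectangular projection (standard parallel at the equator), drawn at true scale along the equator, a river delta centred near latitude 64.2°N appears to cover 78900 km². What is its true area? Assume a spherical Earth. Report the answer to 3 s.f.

In the plate carrée (x = Rλ, y = Rφ), meridians are true-scale (h = 1) and parallels are stretched by k = sec φ.
Areal scale = h·k = 1 × sec φ; at 64.2°, h = 1.000, k = 2.298, so h·k = 2.298.
True area = apparent / (areal scale) = 78900 / 2.298 ≈ 34300 km².

34300 km²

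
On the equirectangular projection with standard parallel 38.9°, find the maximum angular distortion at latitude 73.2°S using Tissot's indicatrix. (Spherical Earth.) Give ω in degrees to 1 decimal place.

54.6°

In the equirectangular projection with standard parallel φ₀ = 38.9° (x = Rλ cos φ₀, y = Rφ), meridians are true-scale (h = 1) and the parallel scale is k = cos φ₀ / cos φ.
At 73.2°: h = 1.000, k = 2.693; principal scales a = 2.693, b = 1.000.
sin(ω/2) = (a − b)/(a + b) = 1.693/3.693 = 0.4584, so ω = 2 arcsin(0.4584) ≈ 54.6°.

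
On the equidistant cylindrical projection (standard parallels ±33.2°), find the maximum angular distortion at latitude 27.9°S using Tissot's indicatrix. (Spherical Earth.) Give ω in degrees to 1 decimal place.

With standard parallel φ₀ = 33.2°, the equirectangular projection gives x = Rλ cos φ₀, y = Rφ, so h = 1 and k = cos 33.2° / cos φ.
At 27.9°: h = 1.000, k = 0.9468; principal scales a = 1.000, b = 0.9468.
sin(ω/2) = (a − b)/(a + b) = 0.05318/1.947 = 0.02732, so ω = 2 arcsin(0.02732) ≈ 3.1°.

3.1°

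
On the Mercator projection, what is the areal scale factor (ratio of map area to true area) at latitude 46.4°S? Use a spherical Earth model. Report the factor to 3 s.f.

2.10

The Mercator projection is conformal; its linear scale factor is the same in every direction and equals sec φ = 1/cos φ.
Areal scale = k² = sec²φ = 1/cos²(46.4°) = 1/0.6896² = 2.103.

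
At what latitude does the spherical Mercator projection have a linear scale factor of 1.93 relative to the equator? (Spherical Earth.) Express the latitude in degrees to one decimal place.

58.8°

Mercator scale is k = sec φ = 1/cos φ.
1/cos φ = 1.93  ⇒  cos φ = 0.5181  ⇒  φ = arccos(0.5181) ≈ 58.8°.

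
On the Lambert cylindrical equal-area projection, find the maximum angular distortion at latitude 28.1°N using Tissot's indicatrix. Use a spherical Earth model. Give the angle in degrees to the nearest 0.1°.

The Lambert cylindrical equal-area projection is the cylindrical equal-area projection with its standard parallel at the equator (φ₀ = 0). A cylindrical equal-area projection with standard parallel φ₀ has meridian scale h = cos φ / cos φ₀ and parallel scale k = cos φ₀ / cos φ (so areas are preserved, h·k = 1).
At 28.1°: h = 0.8821, k = 1.134; principal scales a = 1.134, b = 0.8821.
sin(ω/2) = (a − b)/(a + b) = 0.2515/2.016 = 0.1248, so ω = 2 arcsin(0.1248) ≈ 14.3°.

14.3°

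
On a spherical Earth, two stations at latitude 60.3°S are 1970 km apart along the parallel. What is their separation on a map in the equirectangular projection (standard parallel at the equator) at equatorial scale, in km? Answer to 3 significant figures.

3980 km

Plate carrée maps x = Rλ, y = Rφ. The meridian scale is h = 1 and the parallel scale is k = 1/cos φ = sec φ.
Along the parallel, k = sec 60.3° = 1/0.4955 = 2.018.
Map distance = 1970 × 2.018 ≈ 3980 km.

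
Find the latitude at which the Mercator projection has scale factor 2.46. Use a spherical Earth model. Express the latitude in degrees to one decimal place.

Mercator scale is k = sec φ = 1/cos φ.
1/cos φ = 2.46  ⇒  cos φ = 0.4065  ⇒  φ = arccos(0.4065) ≈ 66.0°.

66.0°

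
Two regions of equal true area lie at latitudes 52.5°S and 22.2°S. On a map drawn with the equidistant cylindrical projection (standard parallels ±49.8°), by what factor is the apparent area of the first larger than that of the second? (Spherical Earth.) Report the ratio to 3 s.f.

1.52

The equidistant cylindrical projection with φ₀ = 49.8° has h = 1 (meridians true) and k = cos φ₀ / cos φ along parallels.
Areal scale at 52.5°: h·k = 1.000 × 1.060 = 1.060.
Areal scale at 22.2°: h·k = 1.000 × 0.6971 = 0.6971.
Ratio = 1.060/0.6971 ≈ 1.52.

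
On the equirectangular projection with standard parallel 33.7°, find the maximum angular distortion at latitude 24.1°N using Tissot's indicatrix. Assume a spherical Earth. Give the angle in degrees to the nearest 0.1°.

5.3°

With standard parallel φ₀ = 33.7°, the equirectangular projection gives x = Rλ cos φ₀, y = Rφ, so h = 1 and k = cos 33.7° / cos φ.
At 24.1°: h = 1.000, k = 0.9114; principal scales a = 1.000, b = 0.9114.
sin(ω/2) = (a − b)/(a + b) = 0.08860/1.911 = 0.04636, so ω = 2 arcsin(0.04636) ≈ 5.3°.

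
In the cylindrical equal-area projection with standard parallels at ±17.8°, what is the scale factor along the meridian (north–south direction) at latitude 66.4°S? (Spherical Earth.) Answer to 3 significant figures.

Cylindrical equal-area (φ₀ = 17.8°): h = cos φ / cos 17.8° along meridians, k = cos 17.8° / cos φ along parallels; h·k = 1.
h = cos 66.4° / cos 17.8° = 0.4003/0.9521 = 0.4205.

0.420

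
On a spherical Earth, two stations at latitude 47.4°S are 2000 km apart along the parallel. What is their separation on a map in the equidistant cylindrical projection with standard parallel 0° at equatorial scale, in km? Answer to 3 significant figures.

2950 km

For the equirectangular projection with φ₀ = 0 (plate carrée), h = 1 along meridians and k = sec φ along parallels.
Along the parallel, k = sec 47.4° = 1/0.6769 = 1.477.
Map distance = 2000 × 1.477 ≈ 2950 km.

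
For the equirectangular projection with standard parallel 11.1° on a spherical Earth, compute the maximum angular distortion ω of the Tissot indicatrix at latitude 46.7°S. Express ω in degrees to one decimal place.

With standard parallel φ₀ = 11.1°, the equirectangular projection gives x = Rλ cos φ₀, y = Rφ, so h = 1 and k = cos 11.1° / cos φ.
At 46.7°: h = 1.000, k = 1.431; principal scales a = 1.431, b = 1.000.
sin(ω/2) = (a − b)/(a + b) = 0.4308/2.431 = 0.1772, so ω = 2 arcsin(0.1772) ≈ 20.4°.

20.4°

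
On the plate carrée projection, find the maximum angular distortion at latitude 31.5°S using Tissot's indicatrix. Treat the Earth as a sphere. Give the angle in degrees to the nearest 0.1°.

9.1°

Plate carrée maps x = Rλ, y = Rφ. The meridian scale is h = 1 and the parallel scale is k = 1/cos φ = sec φ.
At 31.5°: h = 1.000, k = 1.173; principal scales a = 1.173, b = 1.000.
sin(ω/2) = (a − b)/(a + b) = 0.1728/2.173 = 0.07954, so ω = 2 arcsin(0.07954) ≈ 9.1°.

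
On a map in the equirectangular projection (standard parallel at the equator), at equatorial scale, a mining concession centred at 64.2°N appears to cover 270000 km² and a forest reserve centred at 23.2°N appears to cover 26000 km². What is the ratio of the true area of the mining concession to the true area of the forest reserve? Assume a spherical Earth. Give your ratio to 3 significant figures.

Plate carrée has h = 1 and k = sec φ, giving areal scale sec φ; true area = (apparent area) · cos φ.
True area of mining concession: 270000 × cos(64.2°) = 270000 × 0.4352 = 117500 km².
True area of forest reserve: 26000 × cos(23.2°) = 26000 × 0.9191 = 23900 km².
Ratio = 117500 / 23900 ≈ 4.92.

4.92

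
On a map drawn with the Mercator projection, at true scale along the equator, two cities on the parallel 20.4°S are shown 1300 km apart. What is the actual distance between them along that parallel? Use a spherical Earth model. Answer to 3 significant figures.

1220 km

Mercator is conformal, so the point scale is isotropic: h = k = sec φ = 1/cos φ.
Along the parallel at 20.4°, map distances are exaggerated by k = sec 20.4° = 1.067.
True distance = 1300 / 1.067 = 1300 × cos 20.4° ≈ 1220 km.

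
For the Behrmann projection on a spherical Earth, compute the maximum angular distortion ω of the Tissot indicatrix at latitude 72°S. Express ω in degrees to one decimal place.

101.4°

Behrmann is a cylindrical equal-area projection with standard parallels at ±30°. For cylindrical equal-area with standard parallel φ₀, h = cos φ / cos φ₀ and k = cos φ₀ / cos φ, so h·k = 1.
At 72°: h = 0.3568, k = 2.803; principal scales a = 2.803, b = 0.3568.
sin(ω/2) = (a − b)/(a + b) = 2.446/3.159 = 0.7741, so ω = 2 arcsin(0.7741) ≈ 101.4°.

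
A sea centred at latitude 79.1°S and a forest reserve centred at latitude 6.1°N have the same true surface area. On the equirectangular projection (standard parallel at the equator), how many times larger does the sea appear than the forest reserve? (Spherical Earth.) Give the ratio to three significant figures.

5.26

Plate carrée maps x = Rλ, y = Rφ. The meridian scale is h = 1 and the parallel scale is k = 1/cos φ = sec φ.
Areal scale at 79.1°: h·k = 1.000 × 5.288 = 5.288.
Areal scale at 6.1°: h·k = 1.000 × 1.006 = 1.006.
Ratio = 5.288/1.006 ≈ 5.26.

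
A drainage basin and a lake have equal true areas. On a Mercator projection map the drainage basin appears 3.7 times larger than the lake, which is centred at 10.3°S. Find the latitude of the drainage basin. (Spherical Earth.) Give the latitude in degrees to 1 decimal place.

59.2°

Mercator areal scale is sec²φ, so apparent-area ratio = sec²φ₁ / sec²φ₂ = cos²φ₂ / cos²φ₁.
cos²φ₂ / cos²φ₁ = 3.7  ⇒  cos φ₁ = cos 10.3° / √3.7 = 0.9839/1.924 = 0.5115.
φ₁ = arccos(0.5115) ≈ 59.2°.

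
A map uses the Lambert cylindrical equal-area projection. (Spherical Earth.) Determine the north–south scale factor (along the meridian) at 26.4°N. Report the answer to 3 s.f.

The Lambert cylindrical equal-area projection is the cylindrical equal-area projection with its standard parallel at the equator (φ₀ = 0). For cylindrical equal-area with standard parallel φ₀, h = cos φ / cos φ₀ and k = cos φ₀ / cos φ, so h·k = 1.
h = cos 26.4° / cos 0° = 0.8957/1.000 = 0.8957.

0.896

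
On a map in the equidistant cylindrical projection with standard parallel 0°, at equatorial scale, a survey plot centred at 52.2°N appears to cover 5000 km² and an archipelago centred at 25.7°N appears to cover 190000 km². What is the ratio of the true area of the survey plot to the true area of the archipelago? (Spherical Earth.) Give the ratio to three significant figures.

Plate carrée has h = 1 and k = sec φ, giving areal scale sec φ; true area = (apparent area) · cos φ.
True area of survey plot: 5000 × cos(52.2°) = 5000 × 0.6129 = 3065 km².
True area of archipelago: 190000 × cos(25.7°) = 190000 × 0.9011 = 171200 km².
Ratio = 3065 / 171200 ≈ 0.0179.

0.0179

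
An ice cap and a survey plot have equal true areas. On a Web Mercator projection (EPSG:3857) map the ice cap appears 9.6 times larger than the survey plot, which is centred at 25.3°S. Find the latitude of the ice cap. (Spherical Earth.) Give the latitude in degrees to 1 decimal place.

On Mercator, (apparent₁)/(apparent₂) = sec²φ₁ / sec²φ₂ when true areas are equal.
cos²φ₂ / cos²φ₁ = 9.6  ⇒  cos φ₁ = cos 25.3° / √9.6 = 0.9041/3.098 = 0.2918.
φ₁ = arccos(0.2918) ≈ 73.0°.

73.0°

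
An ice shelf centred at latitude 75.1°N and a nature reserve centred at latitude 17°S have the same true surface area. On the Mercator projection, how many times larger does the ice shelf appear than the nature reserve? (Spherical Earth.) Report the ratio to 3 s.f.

Mercator areal scale is sec²φ.
At 75.1°: sec²(75.1°) = 1/0.2571² = 15.12.
At 17°: sec²(17°) = 1/0.9563² = 1.093.
Ratio = 15.12/1.093 = cos²(17°)/cos²(75.1°) ≈ 13.8.

13.8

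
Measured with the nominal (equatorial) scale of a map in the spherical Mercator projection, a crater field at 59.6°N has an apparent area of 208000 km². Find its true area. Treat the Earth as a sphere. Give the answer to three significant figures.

For Mercator, h = k = sec φ (a conformal cylindrical projection has a single point scale, 1/cos φ).
Areal scale = k² = sec²φ = 1/cos²(59.6°) = 1/0.5060² = 3.905.
True area = apparent / (areal scale) = 208000 / 3.905 ≈ 53300 km².

53300 km²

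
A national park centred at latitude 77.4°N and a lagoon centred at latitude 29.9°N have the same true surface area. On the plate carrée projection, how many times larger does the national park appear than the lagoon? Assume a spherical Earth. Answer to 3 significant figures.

In the plate carrée (x = Rλ, y = Rφ), meridians are true-scale (h = 1) and parallels are stretched by k = sec φ.
Areal scale at 77.4°: h·k = 1.000 × 4.584 = 4.584.
Areal scale at 29.9°: h·k = 1.000 × 1.154 = 1.154.
Ratio = 4.584/1.154 ≈ 3.97.

3.97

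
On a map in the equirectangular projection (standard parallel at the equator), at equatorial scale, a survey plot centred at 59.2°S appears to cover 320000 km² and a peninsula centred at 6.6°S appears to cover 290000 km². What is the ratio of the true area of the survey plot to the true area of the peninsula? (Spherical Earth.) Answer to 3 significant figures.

Plate carrée has h = 1 and k = sec φ, giving areal scale sec φ; true area = (apparent area) · cos φ.
True area of survey plot: 320000 × cos(59.2°) = 320000 × 0.5120 = 163900 km².
True area of peninsula: 290000 × cos(6.6°) = 290000 × 0.9934 = 288100 km².
Ratio = 163900 / 288100 ≈ 0.569.

0.569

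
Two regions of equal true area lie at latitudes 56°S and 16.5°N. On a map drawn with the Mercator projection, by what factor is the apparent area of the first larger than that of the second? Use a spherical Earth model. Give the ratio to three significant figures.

Mercator is conformal with k = sec φ, so areal scale = k² = sec²φ.
At 56°: sec²(56°) = 1/0.5592² = 3.198.
At 16.5°: sec²(16.5°) = 1/0.9588² = 1.088.
Ratio = 3.198/1.088 = cos²(16.5°)/cos²(56°) ≈ 2.94.

2.94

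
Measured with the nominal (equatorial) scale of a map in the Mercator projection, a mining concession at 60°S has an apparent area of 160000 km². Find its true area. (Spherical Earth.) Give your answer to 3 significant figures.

The Mercator projection is conformal; its linear scale factor is the same in every direction and equals sec φ = 1/cos φ.
Areal scale = k² = sec²φ = 1/cos²(60°) = 1/0.5000² = 4.000.
True area = apparent / (areal scale) = 160000 / 4.000 ≈ 40000 km².

40000 km²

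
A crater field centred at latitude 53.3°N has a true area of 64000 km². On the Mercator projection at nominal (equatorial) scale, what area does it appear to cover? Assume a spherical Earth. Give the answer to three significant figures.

Mercator is conformal, so the point scale is isotropic: h = k = sec φ = 1/cos φ.
Areal scale = k² = sec²φ = 1/cos²(53.3°) = 1/0.5976² = 2.800.
Apparent area = 64000 × 2.800 ≈ 179000 km².

179000 km²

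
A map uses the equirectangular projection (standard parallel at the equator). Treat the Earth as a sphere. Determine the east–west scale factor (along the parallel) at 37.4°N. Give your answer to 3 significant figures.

Plate carrée maps x = Rλ, y = Rφ. The meridian scale is h = 1 and the parallel scale is k = 1/cos φ = sec φ.
k = 1/cos 37.4° = 1/0.7944 = 1.259.

1.26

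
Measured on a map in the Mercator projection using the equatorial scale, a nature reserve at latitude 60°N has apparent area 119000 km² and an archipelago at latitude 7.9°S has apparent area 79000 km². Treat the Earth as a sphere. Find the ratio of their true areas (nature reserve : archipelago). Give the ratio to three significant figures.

0.384

Since Mercator area scale is 1/cos²φ, the true area equals the apparent area multiplied by cos²φ.
True area of nature reserve: 119000 × cos²(60°) = 119000 × 0.2500 = 29750 km².
True area of archipelago: 79000 × cos²(7.9°) = 79000 × 0.9811 = 77510 km².
Ratio = 29750 / 77510 ≈ 0.384.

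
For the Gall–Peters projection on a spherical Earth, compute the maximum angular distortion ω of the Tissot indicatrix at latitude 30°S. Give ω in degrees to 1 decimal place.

23.1°

The Gall–Peters projection is cylindrical equal-area with φ₀ = 45°. A cylindrical equal-area projection with standard parallel φ₀ has meridian scale h = cos φ / cos φ₀ and parallel scale k = cos φ₀ / cos φ (so areas are preserved, h·k = 1).
At 30°: h = 1.225, k = 0.8165; principal scales a = 1.225, b = 0.8165.
sin(ω/2) = (a − b)/(a + b) = 0.4082/2.041 = 0.2000, so ω = 2 arcsin(0.2000) ≈ 23.1°.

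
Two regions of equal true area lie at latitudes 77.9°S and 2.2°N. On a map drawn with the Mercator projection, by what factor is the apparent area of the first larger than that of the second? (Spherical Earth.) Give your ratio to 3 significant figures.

Mercator is conformal with k = sec φ, so areal scale = k² = sec²φ.
At 77.9°: sec²(77.9°) = 1/0.2096² = 22.76.
At 2.2°: sec²(2.2°) = 1/0.9993² = 1.001.
Ratio = 22.76/1.001 = cos²(2.2°)/cos²(77.9°) ≈ 22.7.

22.7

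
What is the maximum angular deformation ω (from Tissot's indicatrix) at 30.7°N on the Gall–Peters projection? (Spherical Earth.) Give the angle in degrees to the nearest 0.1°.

22.3°

The Gall–Peters projection is cylindrical equal-area with φ₀ = 45°. A cylindrical equal-area projection with standard parallel φ₀ has meridian scale h = cos φ / cos φ₀ and parallel scale k = cos φ₀ / cos φ (so areas are preserved, h·k = 1).
At 30.7°: h = 1.216, k = 0.8224; principal scales a = 1.216, b = 0.8224.
sin(ω/2) = (a − b)/(a + b) = 0.3937/2.038 = 0.1931, so ω = 2 arcsin(0.1931) ≈ 22.3°.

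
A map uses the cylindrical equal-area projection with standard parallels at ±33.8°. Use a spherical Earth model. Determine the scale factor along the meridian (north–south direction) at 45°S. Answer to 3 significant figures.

For cylindrical equal-area with standard parallel φ₀, h = cos φ / cos φ₀ and k = cos φ₀ / cos φ, so h·k = 1.
h = cos 45° / cos 33.8° = 0.7071/0.8310 = 0.8509.

0.851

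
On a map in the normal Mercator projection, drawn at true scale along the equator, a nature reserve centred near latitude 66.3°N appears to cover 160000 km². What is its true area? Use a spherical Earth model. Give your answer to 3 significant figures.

Mercator is conformal, so the point scale is isotropic: h = k = sec φ = 1/cos φ.
Areal scale = k² = sec²φ = 1/cos²(66.3°) = 1/0.4019² = 6.190.
True area = apparent / (areal scale) = 160000 / 6.190 ≈ 25800 km².

25800 km²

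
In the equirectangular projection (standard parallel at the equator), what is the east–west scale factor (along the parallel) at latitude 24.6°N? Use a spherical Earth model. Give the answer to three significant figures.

1.10

For the equirectangular projection with φ₀ = 0 (plate carrée), h = 1 along meridians and k = sec φ along parallels.
k = 1/cos 24.6° = 1/0.9092 = 1.100.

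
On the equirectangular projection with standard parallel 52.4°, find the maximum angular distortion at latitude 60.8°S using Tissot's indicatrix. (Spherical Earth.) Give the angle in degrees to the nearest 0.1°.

12.8°

The equidistant cylindrical projection with φ₀ = 52.4° has h = 1 (meridians true) and k = cos φ₀ / cos φ along parallels.
At 60.8°: h = 1.000, k = 1.251; principal scales a = 1.251, b = 1.000.
sin(ω/2) = (a − b)/(a + b) = 0.2507/2.251 = 0.1114, so ω = 2 arcsin(0.1114) ≈ 12.8°.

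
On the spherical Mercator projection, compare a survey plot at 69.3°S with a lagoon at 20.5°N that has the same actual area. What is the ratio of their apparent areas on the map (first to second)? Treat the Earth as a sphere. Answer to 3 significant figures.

On Mercator, area is exaggerated by sec²φ = 1/cos²φ.
At 69.3°: sec²(69.3°) = 1/0.3535² = 8.004.
At 20.5°: sec²(20.5°) = 1/0.9367² = 1.140.
Ratio = 8.004/1.140 = cos²(20.5°)/cos²(69.3°) ≈ 7.02.

7.02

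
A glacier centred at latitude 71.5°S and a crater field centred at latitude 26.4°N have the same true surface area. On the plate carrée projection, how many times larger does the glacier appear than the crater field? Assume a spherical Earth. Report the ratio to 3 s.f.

Plate carrée maps x = Rλ, y = Rφ. The meridian scale is h = 1 and the parallel scale is k = 1/cos φ = sec φ.
Areal scale at 71.5°: h·k = 1.000 × 3.152 = 3.152.
Areal scale at 26.4°: h·k = 1.000 × 1.116 = 1.116.
Ratio = 3.152/1.116 ≈ 2.82.

2.82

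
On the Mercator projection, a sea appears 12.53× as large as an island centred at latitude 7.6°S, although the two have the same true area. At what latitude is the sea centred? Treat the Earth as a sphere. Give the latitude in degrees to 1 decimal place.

On Mercator, (apparent₁)/(apparent₂) = sec²φ₁ / sec²φ₂ when true areas are equal.
cos²φ₂ / cos²φ₁ = 12.53  ⇒  cos φ₁ = cos 7.6° / √12.53 = 0.9912/3.540 = 0.2800.
φ₁ = arccos(0.2800) ≈ 73.7°.

73.7°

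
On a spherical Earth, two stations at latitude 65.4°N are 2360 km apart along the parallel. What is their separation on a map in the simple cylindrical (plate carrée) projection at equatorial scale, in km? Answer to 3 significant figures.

Plate carrée maps x = Rλ, y = Rφ. The meridian scale is h = 1 and the parallel scale is k = 1/cos φ = sec φ.
Along the parallel, k = sec 65.4° = 1/0.4163 = 2.402.
Map distance = 2360 × 2.402 ≈ 5670 km.

5670 km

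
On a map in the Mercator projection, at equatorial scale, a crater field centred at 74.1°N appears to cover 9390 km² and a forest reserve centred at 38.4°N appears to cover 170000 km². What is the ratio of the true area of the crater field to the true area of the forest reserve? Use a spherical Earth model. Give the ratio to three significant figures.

0.00675

Mercator's areal exaggeration is sec²φ; hence true area = (apparent area) · cos²φ.
True area of crater field: 9390 × cos²(74.1°) = 9390 × 0.07505 = 704.8 km².
True area of forest reserve: 170000 × cos²(38.4°) = 170000 × 0.6142 = 104400 km².
Ratio = 704.8 / 104400 ≈ 0.00675.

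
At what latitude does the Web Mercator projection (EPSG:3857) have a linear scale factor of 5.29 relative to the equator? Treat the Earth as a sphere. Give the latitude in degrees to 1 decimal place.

79.1°

Mercator scale is k = sec φ = 1/cos φ.
1/cos φ = 5.29  ⇒  cos φ = 0.1890  ⇒  φ = arccos(0.1890) ≈ 79.1°.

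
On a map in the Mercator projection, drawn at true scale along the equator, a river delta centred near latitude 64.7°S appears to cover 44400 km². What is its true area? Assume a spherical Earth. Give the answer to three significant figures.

The Mercator projection is conformal; its linear scale factor is the same in every direction and equals sec φ = 1/cos φ.
Areal scale = k² = sec²φ = 1/cos²(64.7°) = 1/0.4274² = 5.475.
True area = apparent / (areal scale) = 44400 / 5.475 ≈ 8110 km².

8110 km²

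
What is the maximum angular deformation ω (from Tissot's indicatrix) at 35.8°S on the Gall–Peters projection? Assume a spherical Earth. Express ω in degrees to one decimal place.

The Gall–Peters projection is cylindrical equal-area with φ₀ = 45°. Cylindrical equal-area (φ₀ = 45°): h = cos φ / cos 45° along meridians, k = cos 45° / cos φ along parallels; h·k = 1.
At 35.8°: h = 1.147, k = 0.8718; principal scales a = 1.147, b = 0.8718.
sin(ω/2) = (a − b)/(a + b) = 0.2752/2.019 = 0.1363, so ω = 2 arcsin(0.1363) ≈ 15.7°.

15.7°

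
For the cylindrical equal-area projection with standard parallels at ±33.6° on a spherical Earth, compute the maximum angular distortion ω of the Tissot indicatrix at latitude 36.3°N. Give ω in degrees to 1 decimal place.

3.8°

Cylindrical equal-area (φ₀ = 33.6°): h = cos φ / cos 33.6° along meridians, k = cos 33.6° / cos φ along parallels; h·k = 1.
At 36.3°: h = 0.9676, k = 1.033; principal scales a = 1.033, b = 0.9676.
sin(ω/2) = (a − b)/(a + b) = 0.06590/2.001 = 0.03293, so ω = 2 arcsin(0.03293) ≈ 3.8°.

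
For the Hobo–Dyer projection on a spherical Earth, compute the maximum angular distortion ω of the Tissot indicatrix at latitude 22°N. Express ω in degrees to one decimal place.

17.8°

Hobo–Dyer is a cylindrical equal-area projection with standard parallels at ±37.5°. For cylindrical equal-area with standard parallel φ₀, h = cos φ / cos φ₀ and k = cos φ₀ / cos φ, so h·k = 1.
At 22°: h = 1.169, k = 0.8557; principal scales a = 1.169, b = 0.8557.
sin(ω/2) = (a − b)/(a + b) = 0.3130/2.024 = 0.1546, so ω = 2 arcsin(0.1546) ≈ 17.8°.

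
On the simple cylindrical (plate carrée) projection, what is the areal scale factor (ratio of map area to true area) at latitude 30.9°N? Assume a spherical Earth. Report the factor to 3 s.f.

1.17

In the plate carrée (x = Rλ, y = Rφ), meridians are true-scale (h = 1) and parallels are stretched by k = sec φ.
Areal scale = h·k = 1 × sec φ; at 30.9°, h = 1.000, k = 1.165, so h·k = 1.165.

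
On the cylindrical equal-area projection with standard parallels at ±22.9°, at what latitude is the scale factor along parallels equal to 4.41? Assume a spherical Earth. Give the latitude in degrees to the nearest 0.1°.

For cylindrical equal-area with standard parallel φ₀, h = cos φ / cos φ₀ and k = cos φ₀ / cos φ, so h·k = 1.
k = cos φ₀ / cos φ = 4.41  ⇒  cos φ = cos 22.9° / 4.41 = 0.2089.
φ = arccos(0.2089) ≈ 77.9°.

77.9°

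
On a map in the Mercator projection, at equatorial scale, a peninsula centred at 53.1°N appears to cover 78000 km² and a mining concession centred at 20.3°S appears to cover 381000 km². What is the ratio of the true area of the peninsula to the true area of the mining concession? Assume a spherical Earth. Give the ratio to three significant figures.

Since Mercator area scale is 1/cos²φ, the true area equals the apparent area multiplied by cos²φ.
True area of peninsula: 78000 × cos²(53.1°) = 78000 × 0.3605 = 28120 km².
True area of mining concession: 381000 × cos²(20.3°) = 381000 × 0.8796 = 335100 km².
Ratio = 28120 / 335100 ≈ 0.0839.

0.0839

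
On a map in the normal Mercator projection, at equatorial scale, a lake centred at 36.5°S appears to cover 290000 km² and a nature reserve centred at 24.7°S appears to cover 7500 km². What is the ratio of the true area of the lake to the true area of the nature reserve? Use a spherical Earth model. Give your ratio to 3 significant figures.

On Mercator the areal scale is sec²φ, so true area = apparent × cos²φ.
True area of lake: 290000 × cos²(36.5°) = 290000 × 0.6462 = 187400 km².
True area of nature reserve: 7500 × cos²(24.7°) = 7500 × 0.8254 = 6190 km².
Ratio = 187400 / 6190 ≈ 30.3.

30.3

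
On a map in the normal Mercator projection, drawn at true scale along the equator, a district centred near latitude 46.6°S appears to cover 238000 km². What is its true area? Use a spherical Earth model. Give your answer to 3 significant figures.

The Mercator projection is conformal; its linear scale factor is the same in every direction and equals sec φ = 1/cos φ.
Areal scale = k² = sec²φ = 1/cos²(46.6°) = 1/0.6871² = 2.118.
True area = apparent / (areal scale) = 238000 / 2.118 ≈ 112000 km².

112000 km²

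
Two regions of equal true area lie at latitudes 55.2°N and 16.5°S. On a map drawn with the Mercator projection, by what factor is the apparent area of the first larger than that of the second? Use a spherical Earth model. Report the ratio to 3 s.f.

2.82

Mercator is conformal with k = sec φ, so areal scale = k² = sec²φ.
At 55.2°: sec²(55.2°) = 1/0.5707² = 3.070.
At 16.5°: sec²(16.5°) = 1/0.9588² = 1.088.
Ratio = 3.070/1.088 = cos²(16.5°)/cos²(55.2°) ≈ 2.82.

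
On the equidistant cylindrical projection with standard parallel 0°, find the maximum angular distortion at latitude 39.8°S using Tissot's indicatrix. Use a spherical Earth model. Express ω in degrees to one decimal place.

In the plate carrée (x = Rλ, y = Rφ), meridians are true-scale (h = 1) and parallels are stretched by k = sec φ.
At 39.8°: h = 1.000, k = 1.302; principal scales a = 1.302, b = 1.000.
sin(ω/2) = (a − b)/(a + b) = 0.3016/2.302 = 0.1310, so ω = 2 arcsin(0.1310) ≈ 15.1°.

15.1°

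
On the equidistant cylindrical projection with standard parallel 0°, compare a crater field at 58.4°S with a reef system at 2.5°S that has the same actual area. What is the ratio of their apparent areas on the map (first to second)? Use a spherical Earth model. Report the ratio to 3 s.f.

1.91

For the equirectangular projection with φ₀ = 0 (plate carrée), h = 1 along meridians and k = sec φ along parallels.
Areal scale at 58.4°: h·k = 1.000 × 1.908 = 1.908.
Areal scale at 2.5°: h·k = 1.000 × 1.001 = 1.001.
Ratio = 1.908/1.001 ≈ 1.91.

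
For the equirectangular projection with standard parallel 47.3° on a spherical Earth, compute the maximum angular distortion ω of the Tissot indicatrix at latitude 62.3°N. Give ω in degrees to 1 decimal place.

With standard parallel φ₀ = 47.3°, the equirectangular projection gives x = Rλ cos φ₀, y = Rφ, so h = 1 and k = cos 47.3° / cos φ.
At 62.3°: h = 1.000, k = 1.459; principal scales a = 1.459, b = 1.000.
sin(ω/2) = (a − b)/(a + b) = 0.4589/2.459 = 0.1866, so ω = 2 arcsin(0.1866) ≈ 21.5°.

21.5°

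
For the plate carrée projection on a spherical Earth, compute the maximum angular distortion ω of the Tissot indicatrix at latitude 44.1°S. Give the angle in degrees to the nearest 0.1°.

For the equirectangular projection with φ₀ = 0 (plate carrée), h = 1 along meridians and k = sec φ along parallels.
At 44.1°: h = 1.000, k = 1.393; principal scales a = 1.393, b = 1.000.
sin(ω/2) = (a − b)/(a + b) = 0.3925/2.393 = 0.1641, so ω = 2 arcsin(0.1641) ≈ 18.9°.

18.9°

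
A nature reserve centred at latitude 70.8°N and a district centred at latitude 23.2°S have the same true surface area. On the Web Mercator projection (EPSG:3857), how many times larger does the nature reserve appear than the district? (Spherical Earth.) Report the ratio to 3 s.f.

7.81

Mercator areal scale is sec²φ.
At 70.8°: sec²(70.8°) = 1/0.3289² = 9.246.
At 23.2°: sec²(23.2°) = 1/0.9191² = 1.184.
Ratio = 9.246/1.184 = cos²(23.2°)/cos²(70.8°) ≈ 7.81.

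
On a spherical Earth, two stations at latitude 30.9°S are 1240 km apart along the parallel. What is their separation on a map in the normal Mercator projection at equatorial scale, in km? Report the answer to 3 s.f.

1450 km

Mercator is conformal, so the point scale is isotropic: h = k = sec φ = 1/cos φ.
Along the parallel, k = sec 30.9° = 1/0.8581 = 1.165.
Map distance = 1240 × 1.165 ≈ 1450 km.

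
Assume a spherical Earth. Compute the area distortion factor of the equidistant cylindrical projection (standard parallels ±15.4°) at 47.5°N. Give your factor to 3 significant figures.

1.43

The equidistant cylindrical projection with φ₀ = 15.4° has h = 1 (meridians true) and k = cos φ₀ / cos φ along parallels.
Areal scale = h·k = 1 × cos φ₀ / cos φ; at 47.5°, h = 1.000, k = 1.427, so h·k = 1.427.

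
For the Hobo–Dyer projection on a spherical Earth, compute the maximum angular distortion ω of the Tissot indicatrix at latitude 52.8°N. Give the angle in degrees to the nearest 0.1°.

30.8°

Hobo–Dyer is a cylindrical equal-area projection with standard parallels at ±37.5°. Cylindrical equal-area (φ₀ = 37.5°): h = cos φ / cos 37.5° along meridians, k = cos 37.5° / cos φ along parallels; h·k = 1.
At 52.8°: h = 0.7621, k = 1.312; principal scales a = 1.312, b = 0.7621.
sin(ω/2) = (a − b)/(a + b) = 0.5501/2.074 = 0.2652, so ω = 2 arcsin(0.2652) ≈ 30.8°.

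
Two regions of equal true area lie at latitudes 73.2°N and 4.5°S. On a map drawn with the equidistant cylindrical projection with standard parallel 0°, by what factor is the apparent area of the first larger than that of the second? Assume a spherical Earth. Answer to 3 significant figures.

For the equirectangular projection with φ₀ = 0 (plate carrée), h = 1 along meridians and k = sec φ along parallels.
Areal scale at 73.2°: h·k = 1.000 × 3.460 = 3.460.
Areal scale at 4.5°: h·k = 1.000 × 1.003 = 1.003.
Ratio = 3.460/1.003 ≈ 3.45.

3.45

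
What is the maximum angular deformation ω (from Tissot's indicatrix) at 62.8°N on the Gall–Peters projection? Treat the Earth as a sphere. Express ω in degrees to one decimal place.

The Gall–Peters projection is cylindrical equal-area with φ₀ = 45°. Cylindrical equal-area (φ₀ = 45°): h = cos φ / cos 45° along meridians, k = cos 45° / cos φ along parallels; h·k = 1.
At 62.8°: h = 0.6464, k = 1.547; principal scales a = 1.547, b = 0.6464.
sin(ω/2) = (a − b)/(a + b) = 0.9005/2.193 = 0.4106, so ω = 2 arcsin(0.4106) ≈ 48.5°.

48.5°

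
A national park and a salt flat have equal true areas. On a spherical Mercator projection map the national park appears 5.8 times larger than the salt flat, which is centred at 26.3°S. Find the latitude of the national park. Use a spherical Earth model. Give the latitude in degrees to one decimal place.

For equal true areas on Mercator, apparent areas scale as sec²φ, so the ratio is cos²φ₂ / cos²φ₁.
cos²φ₂ / cos²φ₁ = 5.8  ⇒  cos φ₁ = cos 26.3° / √5.8 = 0.8965/2.408 = 0.3722.
φ₁ = arccos(0.3722) ≈ 68.1°.

68.1°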